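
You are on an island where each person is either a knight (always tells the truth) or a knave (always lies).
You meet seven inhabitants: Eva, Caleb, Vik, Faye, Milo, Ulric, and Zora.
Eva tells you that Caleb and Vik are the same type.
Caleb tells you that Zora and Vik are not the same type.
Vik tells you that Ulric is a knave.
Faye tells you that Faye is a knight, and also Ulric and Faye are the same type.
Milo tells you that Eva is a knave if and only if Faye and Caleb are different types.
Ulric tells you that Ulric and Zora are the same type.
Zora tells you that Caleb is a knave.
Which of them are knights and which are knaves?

Knights: Vik and Zora. Knaves: Eva, Caleb, Faye, Milo, and Ulric.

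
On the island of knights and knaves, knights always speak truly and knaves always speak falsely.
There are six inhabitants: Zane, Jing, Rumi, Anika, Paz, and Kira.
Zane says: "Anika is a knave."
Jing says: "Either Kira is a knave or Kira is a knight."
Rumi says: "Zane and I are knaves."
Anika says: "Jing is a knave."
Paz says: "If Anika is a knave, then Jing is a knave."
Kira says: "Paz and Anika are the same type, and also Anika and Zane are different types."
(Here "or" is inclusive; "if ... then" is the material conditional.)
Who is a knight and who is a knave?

Knights: Zane, Jing, and Kira. Knaves: Rumi, Anika, and Paz.

Zane is a knight, so "Anika is a knave" must be true — and it is.
Jing (knight): "either Kira is a knave or Kira is a knight" — true. ✓
Rumi (knave): "Zane and I are knaves" — false. ✓
As a knave, Anika's statement "Jing is a knave" should be false; it is.
Paz is a knave, so "if Anika is a knave, then Jing is a knave" must be false — and it is.
Since Kira is a knight, "Paz and Anika are the same type, and also Anika and Zane are different types" needs to be true, which holds.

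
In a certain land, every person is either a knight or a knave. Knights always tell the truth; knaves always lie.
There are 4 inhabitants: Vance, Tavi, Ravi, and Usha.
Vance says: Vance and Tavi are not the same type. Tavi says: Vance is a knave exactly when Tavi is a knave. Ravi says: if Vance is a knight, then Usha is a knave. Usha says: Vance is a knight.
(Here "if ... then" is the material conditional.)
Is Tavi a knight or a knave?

Tavi is a knave.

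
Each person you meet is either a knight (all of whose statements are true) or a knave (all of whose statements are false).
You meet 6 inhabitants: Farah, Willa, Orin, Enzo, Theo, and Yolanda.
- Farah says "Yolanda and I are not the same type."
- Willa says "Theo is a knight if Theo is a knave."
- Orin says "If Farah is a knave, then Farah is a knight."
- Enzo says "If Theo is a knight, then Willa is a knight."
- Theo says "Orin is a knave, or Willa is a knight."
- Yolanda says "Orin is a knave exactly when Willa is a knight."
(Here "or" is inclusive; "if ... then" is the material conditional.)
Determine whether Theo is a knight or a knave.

Consistent assignments: {Farah=knight, Willa=knight, Orin=knight, Enzo=knight, Theo=knight, Yolanda=knave}
In every consistent assignment, Theo is a knight.

Theo is a knight.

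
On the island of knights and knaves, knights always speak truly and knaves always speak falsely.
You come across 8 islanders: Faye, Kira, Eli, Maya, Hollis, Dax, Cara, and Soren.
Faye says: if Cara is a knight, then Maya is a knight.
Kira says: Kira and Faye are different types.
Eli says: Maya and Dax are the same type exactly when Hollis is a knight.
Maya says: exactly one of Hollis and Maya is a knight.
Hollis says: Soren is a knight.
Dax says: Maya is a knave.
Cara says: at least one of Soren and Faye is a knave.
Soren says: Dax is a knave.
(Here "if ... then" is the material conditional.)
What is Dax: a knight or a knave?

Dax is a knight.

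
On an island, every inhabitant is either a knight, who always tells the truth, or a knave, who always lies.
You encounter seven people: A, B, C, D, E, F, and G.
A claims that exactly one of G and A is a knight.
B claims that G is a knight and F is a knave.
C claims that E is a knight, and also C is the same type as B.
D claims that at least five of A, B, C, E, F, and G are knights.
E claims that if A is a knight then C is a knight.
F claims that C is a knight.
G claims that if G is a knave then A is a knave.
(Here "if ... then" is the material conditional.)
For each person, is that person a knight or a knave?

Since A is a knight, "exactly one of G and A is a knight" needs to be true, which holds.
As a knave, B's statement "G is a knight and F is a knave" should be false; it is.
C (knave): "E is a knight, and also C is the same type as B" — false. ✓
As a knave, D's statement "at least five of A, B, C, E, F, and G are knights" should be false; it is.
E is a knave; "if A is a knight then C is a knight" is false, as required.
Since F is a knave, "C is a knight" needs to be false, which holds.
Since G is a knave, "if G is a knave then A is a knave" needs to be false, which holds.

A is a knight, B is a knave, C is a knave, D is a knave, E is a knave, F is a knave, and G is a knave.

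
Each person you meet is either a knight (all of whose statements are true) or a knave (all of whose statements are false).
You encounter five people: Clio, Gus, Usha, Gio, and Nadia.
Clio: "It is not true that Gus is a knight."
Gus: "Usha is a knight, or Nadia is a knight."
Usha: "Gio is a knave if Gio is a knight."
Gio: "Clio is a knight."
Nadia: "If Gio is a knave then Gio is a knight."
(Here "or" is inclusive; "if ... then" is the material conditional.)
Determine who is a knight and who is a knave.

Knights: Gus and Usha. Knaves: Clio, Gio, and Nadia.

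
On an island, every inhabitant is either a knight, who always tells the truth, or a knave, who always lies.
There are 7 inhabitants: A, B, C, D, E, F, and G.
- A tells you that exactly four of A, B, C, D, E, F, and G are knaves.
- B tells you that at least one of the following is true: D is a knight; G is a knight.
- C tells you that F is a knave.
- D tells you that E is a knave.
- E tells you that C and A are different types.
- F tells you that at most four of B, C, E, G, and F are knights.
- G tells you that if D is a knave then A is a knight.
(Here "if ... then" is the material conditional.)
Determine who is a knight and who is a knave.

Since A is a knave, "exactly four of A, B, C, D, E, F, and G are knaves" needs to be False, which holds.
B is a knight, so "at least one of the following is true: D is a knight; G is a knight" must be True — and it is.
C is a knave; "F is a knave" is False, as required.
Since D is a knight, "E is a knave" needs to be True, which holds.
E is a knave, and the claim "C and A are different types" is indeed False.
As a knight, F's statement "at most four of B, C, E, G, and F are knights" should be True; it is.
As a knight, G's statement "if D is a knave then A is a knight" should be True; it is.

A is a knave, B is a knight, C is a knave, D is a knight, E is a knave, F is a knight, and G is a knight.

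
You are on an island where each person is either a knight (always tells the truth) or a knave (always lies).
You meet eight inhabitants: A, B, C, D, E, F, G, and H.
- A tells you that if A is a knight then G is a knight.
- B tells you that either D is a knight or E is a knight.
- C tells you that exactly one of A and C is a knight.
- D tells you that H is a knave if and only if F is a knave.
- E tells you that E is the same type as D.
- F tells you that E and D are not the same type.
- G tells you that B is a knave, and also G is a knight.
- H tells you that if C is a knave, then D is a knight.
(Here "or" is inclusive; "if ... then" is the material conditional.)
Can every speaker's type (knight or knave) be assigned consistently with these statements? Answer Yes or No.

No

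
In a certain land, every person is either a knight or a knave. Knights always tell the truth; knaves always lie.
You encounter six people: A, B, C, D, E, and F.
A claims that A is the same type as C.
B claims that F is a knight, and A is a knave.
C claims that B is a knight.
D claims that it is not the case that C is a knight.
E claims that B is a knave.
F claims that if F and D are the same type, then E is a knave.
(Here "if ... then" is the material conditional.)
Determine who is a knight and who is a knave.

A is a knave; "A is the same type as C" is False, as required.
B is a knight, so "F is a knight, and A is a knave" must be True — and it is.
Since C is a knight, "B is a knight" needs to be True, which holds.
Since D is a knave, "it is not the case that C is a knight" needs to be False, which holds.
E is a knave; "B is a knave" is False, as required.
F is a knight, so "if F and D are the same type, then E is a knave" must be True — and it is.

Knights: B, C, and F. Knaves: A, D, and E.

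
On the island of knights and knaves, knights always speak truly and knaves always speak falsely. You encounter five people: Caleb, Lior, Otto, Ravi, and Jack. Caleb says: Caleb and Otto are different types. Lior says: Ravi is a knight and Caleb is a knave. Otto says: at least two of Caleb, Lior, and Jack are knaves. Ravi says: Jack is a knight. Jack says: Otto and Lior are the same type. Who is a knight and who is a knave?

Caleb is a knight, and the claim "Caleb and Otto are different types" is indeed true.
As a knave, Lior's statement "Ravi is a knight and Caleb is a knave" should be false; it is.
Since Otto is a knave, "at least two of Caleb, Lior, and Jack are knaves" needs to be false, which holds.
Ravi is a knight, so "Jack is a knight" must be true — and it is.
Jack is a knight; "Otto and Lior are the same type" is true, as required.

Caleb is a knight, Lior is a knave, Otto is a knave, Ravi is a knight, and Jack is a knight.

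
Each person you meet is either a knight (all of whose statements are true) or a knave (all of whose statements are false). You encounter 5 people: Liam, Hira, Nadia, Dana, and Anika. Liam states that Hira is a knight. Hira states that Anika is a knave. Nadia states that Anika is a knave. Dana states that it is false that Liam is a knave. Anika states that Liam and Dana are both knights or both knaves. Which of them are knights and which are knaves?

Knights: Anika. Knaves: Liam, Hira, Nadia, and Dana.

Liam is a knave; "Hira is a knight" is false, as required.
Since Hira is a knave, "Anika is a knave" needs to be false, which holds.
Nadia is a knave, and the claim "Anika is a knave" is indeed false.
Dana (knave): "it is false that Liam is a knave" — false. ✓
Anika is a knight; "Liam and Dana are both knights or both knaves" is True, as required.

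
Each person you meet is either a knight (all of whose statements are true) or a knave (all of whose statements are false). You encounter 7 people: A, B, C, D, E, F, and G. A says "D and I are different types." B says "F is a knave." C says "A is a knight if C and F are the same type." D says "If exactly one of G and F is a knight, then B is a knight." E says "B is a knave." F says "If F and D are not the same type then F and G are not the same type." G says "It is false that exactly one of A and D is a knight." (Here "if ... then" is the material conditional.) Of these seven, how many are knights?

4

The unique consistent assignment is A=knight, B=knave, C=knight, D=knave, E=knight, F=knight, G=knave.
That has 4 knights.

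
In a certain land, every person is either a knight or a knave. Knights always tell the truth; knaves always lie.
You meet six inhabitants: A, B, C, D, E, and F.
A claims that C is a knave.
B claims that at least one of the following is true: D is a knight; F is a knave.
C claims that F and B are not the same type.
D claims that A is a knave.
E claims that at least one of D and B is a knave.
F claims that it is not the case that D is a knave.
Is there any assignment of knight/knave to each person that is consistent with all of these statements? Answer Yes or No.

Checking all 64 assignments, each has at least one speaker whose statement's truth value contradicts their type.

No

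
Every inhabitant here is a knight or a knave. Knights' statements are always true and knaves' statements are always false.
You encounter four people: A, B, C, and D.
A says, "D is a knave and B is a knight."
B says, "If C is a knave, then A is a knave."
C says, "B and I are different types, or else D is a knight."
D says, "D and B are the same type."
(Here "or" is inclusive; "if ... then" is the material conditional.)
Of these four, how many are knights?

3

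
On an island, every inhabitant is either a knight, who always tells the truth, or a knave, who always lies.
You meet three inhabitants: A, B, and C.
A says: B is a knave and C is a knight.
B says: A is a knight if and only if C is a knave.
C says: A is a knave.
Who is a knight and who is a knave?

A is a knave, B is a knight, and C is a knight.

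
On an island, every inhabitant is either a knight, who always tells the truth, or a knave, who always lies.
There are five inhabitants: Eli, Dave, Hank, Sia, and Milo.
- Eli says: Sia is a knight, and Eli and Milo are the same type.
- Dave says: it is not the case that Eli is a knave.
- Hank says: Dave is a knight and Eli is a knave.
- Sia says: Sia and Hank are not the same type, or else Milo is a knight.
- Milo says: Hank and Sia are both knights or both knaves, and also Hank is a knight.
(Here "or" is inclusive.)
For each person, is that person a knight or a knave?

Knights: none. Knaves: Eli, Dave, Hank, Sia, and Milo.

Since Eli is a knave, "Sia is a knight, and Eli and Milo are the same type" needs to be False, which holds.
Dave is a knave, so "it is not the case that Eli is a knave" must be False — and it is.
Hank is a knave; "Dave is a knight and Eli is a knave" is False, as required.
Sia is a knave, so "Sia and Hank are not the same type, or else Milo is a knight" must be False — and it is.
Milo is a knave, so "Hank and Sia are both knights or both knaves, and also Hank is a knight" must be False — and it is.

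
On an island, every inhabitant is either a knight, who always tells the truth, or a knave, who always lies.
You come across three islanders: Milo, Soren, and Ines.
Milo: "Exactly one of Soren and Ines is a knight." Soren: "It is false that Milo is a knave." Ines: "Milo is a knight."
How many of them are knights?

0

The unique consistent assignment is Milo=knave, Soren=knave, Ines=knave.
That has 0 knights.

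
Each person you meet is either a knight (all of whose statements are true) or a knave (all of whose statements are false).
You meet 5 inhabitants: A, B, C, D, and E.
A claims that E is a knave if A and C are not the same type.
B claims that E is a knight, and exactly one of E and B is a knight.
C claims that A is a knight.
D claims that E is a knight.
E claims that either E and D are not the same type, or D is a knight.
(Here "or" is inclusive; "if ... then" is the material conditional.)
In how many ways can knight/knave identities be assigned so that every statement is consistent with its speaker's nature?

1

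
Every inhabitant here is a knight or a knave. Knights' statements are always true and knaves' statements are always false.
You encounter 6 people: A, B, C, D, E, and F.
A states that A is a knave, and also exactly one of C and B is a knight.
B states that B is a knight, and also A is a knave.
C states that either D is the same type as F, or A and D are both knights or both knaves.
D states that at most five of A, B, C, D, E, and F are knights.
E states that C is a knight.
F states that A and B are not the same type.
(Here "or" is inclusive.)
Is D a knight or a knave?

D is a knight.

Consistent assignments: {A=knave, B=knight, C=knight, D=knight, E=knight, F=knight}; {A=knave, B=knave, C=knave, D=knight, E=knave, F=knave}
In every consistent assignment, D is a knight.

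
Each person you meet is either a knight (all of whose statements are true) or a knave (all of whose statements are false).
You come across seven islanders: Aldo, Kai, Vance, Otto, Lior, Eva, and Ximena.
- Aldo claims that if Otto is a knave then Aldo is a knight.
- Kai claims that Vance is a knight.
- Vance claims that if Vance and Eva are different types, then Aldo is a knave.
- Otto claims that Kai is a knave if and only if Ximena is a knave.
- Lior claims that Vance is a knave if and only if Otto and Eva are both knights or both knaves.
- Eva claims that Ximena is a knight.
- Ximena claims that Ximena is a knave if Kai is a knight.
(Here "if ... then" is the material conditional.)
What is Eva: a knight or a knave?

Eva is a knight.

Consistent assignments: {Aldo=knight, Kai=knave, Vance=knave, Otto=knave, Lior=knave, Eva=knight, Ximena=knight}
In every consistent assignment, Eva is a knight.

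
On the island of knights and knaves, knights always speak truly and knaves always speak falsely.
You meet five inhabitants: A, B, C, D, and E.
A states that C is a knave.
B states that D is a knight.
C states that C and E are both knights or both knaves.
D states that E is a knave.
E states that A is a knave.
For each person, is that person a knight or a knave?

A is a knave, and the claim "C is a knave" is indeed False.
B (knave): "D is a knight" — False. ✓
Since C is a knight, "C and E are both knights or both knaves" needs to be true, which holds.
As a knave, D's statement "E is a knave" should be False; it is.
E is a knight; "A is a knave" is true, as required.

Knights: C and E. Knaves: A, B, and D.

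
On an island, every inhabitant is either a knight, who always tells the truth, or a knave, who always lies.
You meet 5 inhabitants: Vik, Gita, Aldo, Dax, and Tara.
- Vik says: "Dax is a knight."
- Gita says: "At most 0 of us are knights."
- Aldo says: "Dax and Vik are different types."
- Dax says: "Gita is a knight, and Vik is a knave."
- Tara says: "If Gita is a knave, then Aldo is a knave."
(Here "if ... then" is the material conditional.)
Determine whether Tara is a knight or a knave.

Tara is a knight.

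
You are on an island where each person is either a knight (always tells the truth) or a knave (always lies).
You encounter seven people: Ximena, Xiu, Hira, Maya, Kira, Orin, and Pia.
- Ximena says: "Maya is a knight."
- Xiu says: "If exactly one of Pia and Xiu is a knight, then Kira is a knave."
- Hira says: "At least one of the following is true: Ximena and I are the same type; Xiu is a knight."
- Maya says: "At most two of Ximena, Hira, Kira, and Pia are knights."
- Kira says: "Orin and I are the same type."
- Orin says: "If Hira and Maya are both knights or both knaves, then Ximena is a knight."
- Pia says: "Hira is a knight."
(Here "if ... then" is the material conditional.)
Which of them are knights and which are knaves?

Knights: Xiu, Hira, Kira, Orin, and Pia. Knaves: Ximena and Maya.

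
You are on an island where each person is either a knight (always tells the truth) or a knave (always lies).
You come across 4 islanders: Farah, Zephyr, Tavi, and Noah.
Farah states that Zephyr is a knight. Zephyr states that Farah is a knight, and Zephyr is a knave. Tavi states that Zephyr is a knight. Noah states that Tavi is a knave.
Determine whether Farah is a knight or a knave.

Consistent assignments: {Farah=knave, Zephyr=knave, Tavi=knave, Noah=knight}
In every consistent assignment, Farah is a knave.

Farah is a knave.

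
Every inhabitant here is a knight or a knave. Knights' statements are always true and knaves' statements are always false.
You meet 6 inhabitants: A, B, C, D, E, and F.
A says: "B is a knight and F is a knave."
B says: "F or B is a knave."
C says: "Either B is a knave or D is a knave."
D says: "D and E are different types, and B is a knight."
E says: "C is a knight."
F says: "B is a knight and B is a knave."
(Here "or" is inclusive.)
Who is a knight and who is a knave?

A is a knight, B is a knight, C is a knave, D is a knight, E is a knave, and F is a knave.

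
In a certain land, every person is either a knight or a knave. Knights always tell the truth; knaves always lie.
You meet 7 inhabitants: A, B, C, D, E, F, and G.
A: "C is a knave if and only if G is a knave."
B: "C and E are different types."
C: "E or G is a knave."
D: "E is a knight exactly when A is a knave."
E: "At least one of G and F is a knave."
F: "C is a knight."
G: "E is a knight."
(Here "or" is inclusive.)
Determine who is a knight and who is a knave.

A is a knave, B is a knight, C is a knave, D is a knight, E is a knight, F is a knave, and G is a knight.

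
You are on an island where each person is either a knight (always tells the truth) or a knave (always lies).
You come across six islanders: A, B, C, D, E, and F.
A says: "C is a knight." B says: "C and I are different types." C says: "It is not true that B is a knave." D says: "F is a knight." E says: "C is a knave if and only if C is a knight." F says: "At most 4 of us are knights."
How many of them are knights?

2

The unique consistent assignment is A=knave, B=knave, C=knave, D=knight, E=knave, F=knight.
That has 2 knights.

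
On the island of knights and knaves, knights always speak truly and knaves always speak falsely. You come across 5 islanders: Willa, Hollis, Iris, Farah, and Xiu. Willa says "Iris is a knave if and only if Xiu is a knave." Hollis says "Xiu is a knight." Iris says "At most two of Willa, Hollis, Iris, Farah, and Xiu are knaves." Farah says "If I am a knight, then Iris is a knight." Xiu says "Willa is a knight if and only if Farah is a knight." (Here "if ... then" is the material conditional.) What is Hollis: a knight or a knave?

Hollis is a knight.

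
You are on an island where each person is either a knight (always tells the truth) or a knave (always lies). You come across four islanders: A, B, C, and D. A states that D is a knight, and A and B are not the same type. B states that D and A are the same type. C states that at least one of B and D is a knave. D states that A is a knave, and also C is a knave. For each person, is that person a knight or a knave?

Knights: B and C. Knaves: A and D.

Suppose A is a knight. Then A's statement "D is a knight, and A and B are not the same type" would have to be true. Checking the 8 ways to assign the others, none is consistent with every speaker.
(For instance, with B=knight, C=knight, D=knave, A's claim "D is a knight, and A and B are not the same type" comes out false where it would need to be true.)
So A must be a knave, making "D is a knight, and A and B are not the same type" false. Taking A=knave, B=knight, C=knight, D=knave, each remaining statement checks out:
  B (knight): "D and A are the same type" — true. ✓
  C (knight): "at least one of B and D is a knave" — true. ✓
  D (knave): "A is a knave, and also C is a knave" — false. ✓
This is the unique consistent assignment.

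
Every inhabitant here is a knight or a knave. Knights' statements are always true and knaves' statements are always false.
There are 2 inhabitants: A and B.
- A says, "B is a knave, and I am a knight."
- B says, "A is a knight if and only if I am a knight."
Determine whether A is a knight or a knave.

A is a knight.

Consistent assignments: {A=knight, B=knave}
In every consistent assignment, A is a knight.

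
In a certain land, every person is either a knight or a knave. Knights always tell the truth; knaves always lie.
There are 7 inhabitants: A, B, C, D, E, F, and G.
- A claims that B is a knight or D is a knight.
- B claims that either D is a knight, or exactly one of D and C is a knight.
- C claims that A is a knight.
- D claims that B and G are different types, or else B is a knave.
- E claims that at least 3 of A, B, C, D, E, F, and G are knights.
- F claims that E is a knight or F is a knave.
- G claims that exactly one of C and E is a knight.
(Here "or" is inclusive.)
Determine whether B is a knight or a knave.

B is a knight.

Consistent assignments: {A=knight, B=knight, C=knight, D=knight, E=knight, F=knight, G=knave}
In every consistent assignment, B is a knight.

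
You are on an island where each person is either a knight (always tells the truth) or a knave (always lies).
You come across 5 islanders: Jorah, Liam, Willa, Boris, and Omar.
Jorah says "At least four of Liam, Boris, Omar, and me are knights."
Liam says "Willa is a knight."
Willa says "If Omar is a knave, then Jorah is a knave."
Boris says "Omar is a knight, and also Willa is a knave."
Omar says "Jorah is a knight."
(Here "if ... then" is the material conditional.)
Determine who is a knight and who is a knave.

Knights: Liam and Willa. Knaves: Jorah, Boris, and Omar.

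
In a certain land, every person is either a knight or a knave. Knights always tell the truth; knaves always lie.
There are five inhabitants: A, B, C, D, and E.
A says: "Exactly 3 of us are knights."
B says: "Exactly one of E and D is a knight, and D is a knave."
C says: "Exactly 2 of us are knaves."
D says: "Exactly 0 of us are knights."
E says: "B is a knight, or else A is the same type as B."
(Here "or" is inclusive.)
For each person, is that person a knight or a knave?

A is a knave, and the claim "exactly 3 of us are knights" is indeed False.
Since B is a knight, "exactly one of E and D is a knight, and D is a knave" needs to be true, which holds.
C (knave): "exactly 2 of us are knaves" — False. ✓
D (knave): "exactly 0 of us are knights" — False. ✓
As a knight, E's statement "B is a knight, or else A is the same type as B" should be true; it is.

A is a knave, B is a knight, C is a knave, D is a knave, and E is a knight.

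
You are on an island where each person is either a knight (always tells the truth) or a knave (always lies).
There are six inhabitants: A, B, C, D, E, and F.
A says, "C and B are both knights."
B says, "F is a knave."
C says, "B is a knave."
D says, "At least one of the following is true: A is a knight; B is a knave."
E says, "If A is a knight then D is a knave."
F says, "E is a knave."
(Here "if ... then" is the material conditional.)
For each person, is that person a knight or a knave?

A is a knave; "C and B are both knights" is false, as required.
B is a knight; "F is a knave" is true, as required.
Since C is a knave, "B is a knave" needs to be false, which holds.
As a knave, D's statement "at least one of the following is true: A is a knight; B is a knave" should be false; it is.
E is a knight, and the claim "if A is a knight then D is a knave" is indeed true.
As a knave, F's statement "E is a knave" should be false; it is.

A is a knave, B is a knight, C is a knave, D is a knave, E is a knight, and F is a knave.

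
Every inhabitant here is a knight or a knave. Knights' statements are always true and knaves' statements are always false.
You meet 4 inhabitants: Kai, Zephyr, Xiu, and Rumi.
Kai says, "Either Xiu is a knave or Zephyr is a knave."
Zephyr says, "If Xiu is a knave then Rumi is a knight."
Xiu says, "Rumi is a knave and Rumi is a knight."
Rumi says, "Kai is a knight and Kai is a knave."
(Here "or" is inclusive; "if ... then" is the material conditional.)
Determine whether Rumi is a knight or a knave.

Rumi is a knave.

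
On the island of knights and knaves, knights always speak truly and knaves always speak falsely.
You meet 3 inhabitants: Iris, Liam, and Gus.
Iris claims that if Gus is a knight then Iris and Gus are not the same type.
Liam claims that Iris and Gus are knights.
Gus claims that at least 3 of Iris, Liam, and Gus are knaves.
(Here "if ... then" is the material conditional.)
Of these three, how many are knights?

1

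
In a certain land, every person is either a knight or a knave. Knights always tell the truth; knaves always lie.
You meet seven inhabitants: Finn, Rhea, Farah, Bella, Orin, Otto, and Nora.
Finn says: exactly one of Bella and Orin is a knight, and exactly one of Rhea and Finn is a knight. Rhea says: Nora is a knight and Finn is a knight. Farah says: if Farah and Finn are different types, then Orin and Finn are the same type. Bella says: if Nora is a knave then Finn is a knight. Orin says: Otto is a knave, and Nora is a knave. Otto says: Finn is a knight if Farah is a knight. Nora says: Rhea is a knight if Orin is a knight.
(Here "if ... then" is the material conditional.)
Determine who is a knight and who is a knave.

As a knave, Finn's statement "exactly one of Bella and Orin is a knight, and exactly one of Rhea and Finn is a knight" should be False; it is.
Rhea (knave): "Nora is a knight and Finn is a knight" — False. ✓
Farah is a knight, and the claim "if Farah and Finn are different types, then Orin and Finn are the same type" is indeed true.
Since Bella is a knight, "if Nora is a knave then Finn is a knight" needs to be true, which holds.
Orin is a knave; "Otto is a knave, and Nora is a knave" is False, as required.
Otto (knave): "Finn is a knight if Farah is a knight" — False. ✓
As a knight, Nora's statement "Rhea is a knight if Orin is a knight" should be true; it is.

Finn is a knave, Rhea is a knave, Farah is a knight, Bella is a knight, Orin is a knave, Otto is a knave, and Nora is a knight.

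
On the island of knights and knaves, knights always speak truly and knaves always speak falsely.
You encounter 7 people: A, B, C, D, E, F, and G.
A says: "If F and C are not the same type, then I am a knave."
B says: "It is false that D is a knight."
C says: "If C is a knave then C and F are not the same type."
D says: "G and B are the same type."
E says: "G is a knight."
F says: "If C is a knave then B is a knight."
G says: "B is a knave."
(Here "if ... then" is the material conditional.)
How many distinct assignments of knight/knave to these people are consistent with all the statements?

Consistent assignments:
  A=knight, B=knight, C=knight, D=knave, E=knave, F=knight, G=knave

1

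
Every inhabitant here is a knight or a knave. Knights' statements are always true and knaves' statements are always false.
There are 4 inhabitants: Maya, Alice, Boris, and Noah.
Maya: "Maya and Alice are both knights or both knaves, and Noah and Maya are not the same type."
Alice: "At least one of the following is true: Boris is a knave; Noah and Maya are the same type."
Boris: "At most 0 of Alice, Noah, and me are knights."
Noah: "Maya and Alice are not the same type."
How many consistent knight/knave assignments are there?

2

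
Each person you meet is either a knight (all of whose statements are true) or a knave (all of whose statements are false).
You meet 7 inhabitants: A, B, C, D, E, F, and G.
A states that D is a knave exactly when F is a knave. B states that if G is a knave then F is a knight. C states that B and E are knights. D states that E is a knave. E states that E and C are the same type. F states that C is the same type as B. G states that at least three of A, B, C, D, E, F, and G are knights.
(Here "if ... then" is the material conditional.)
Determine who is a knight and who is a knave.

A is a knave, so "D is a knave exactly when F is a knave" must be False — and it is.
B is a knight, so "if G is a knave then F is a knight" must be true — and it is.
Since C is a knight, "B and E are knights" needs to be true, which holds.
Since D is a knave, "E is a knave" needs to be False, which holds.
E (knight): "E and C are the same type" — true. ✓
Since F is a knight, "C is the same type as B" needs to be true, which holds.
G is a knight; "at least three of A, B, C, D, E, F, and G are knights" is true, as required.

Knights: B, C, E, F, and G. Knaves: A and D.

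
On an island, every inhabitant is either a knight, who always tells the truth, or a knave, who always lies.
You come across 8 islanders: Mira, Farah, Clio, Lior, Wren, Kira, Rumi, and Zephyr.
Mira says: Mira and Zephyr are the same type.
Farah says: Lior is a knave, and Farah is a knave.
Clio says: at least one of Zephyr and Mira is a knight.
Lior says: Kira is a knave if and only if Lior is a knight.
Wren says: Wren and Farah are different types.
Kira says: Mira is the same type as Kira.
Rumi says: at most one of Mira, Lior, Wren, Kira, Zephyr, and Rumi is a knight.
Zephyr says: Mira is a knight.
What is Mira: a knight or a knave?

Mira is a knight.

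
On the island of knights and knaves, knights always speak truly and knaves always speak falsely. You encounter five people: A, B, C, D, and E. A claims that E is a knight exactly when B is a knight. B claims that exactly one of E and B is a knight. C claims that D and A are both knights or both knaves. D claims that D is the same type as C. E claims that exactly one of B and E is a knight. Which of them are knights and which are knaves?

A is a knight, B is a knave, C is a knight, D is a knight, and E is a knave.

A (knight): "E is a knight exactly when B is a knight" — True. ✓
B is a knave, and the claim "exactly one of E and B is a knight" is indeed False.
C is a knight, so "D and A are both knights or both knaves" must be True — and it is.
D is a knight, and the claim "D is the same type as C" is indeed True.
E is a knave; "exactly one of B and E is a knight" is False, as required.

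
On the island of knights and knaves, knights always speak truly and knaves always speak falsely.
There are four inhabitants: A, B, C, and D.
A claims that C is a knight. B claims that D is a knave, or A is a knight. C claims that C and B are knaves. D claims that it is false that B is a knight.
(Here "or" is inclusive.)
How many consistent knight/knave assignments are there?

Consistent assignments:
  A=knave, B=knight, C=knave, D=knave

1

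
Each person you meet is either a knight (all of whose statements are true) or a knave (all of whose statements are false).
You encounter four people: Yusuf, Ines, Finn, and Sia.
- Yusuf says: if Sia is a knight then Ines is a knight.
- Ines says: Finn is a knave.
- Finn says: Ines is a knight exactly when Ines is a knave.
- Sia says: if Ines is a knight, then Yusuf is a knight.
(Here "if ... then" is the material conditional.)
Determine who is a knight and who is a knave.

Since Yusuf is a knight, "if Sia is a knight then Ines is a knight" needs to be True, which holds.
Ines is a knight; "Finn is a knave" is True, as required.
Finn is a knave; "Ines is a knight exactly when Ines is a knave" is false, as required.
Sia (knight): "if Ines is a knight, then Yusuf is a knight" — True. ✓

Knights: Yusuf, Ines, and Sia. Knaves: Finn.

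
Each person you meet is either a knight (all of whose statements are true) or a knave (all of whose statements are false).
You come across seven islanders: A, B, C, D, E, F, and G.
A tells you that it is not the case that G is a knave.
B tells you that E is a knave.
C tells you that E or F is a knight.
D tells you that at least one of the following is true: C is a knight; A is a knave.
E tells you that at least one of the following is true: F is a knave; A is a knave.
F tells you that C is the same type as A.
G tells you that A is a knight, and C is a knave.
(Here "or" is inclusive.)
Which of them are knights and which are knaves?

Since A is a knave, "it is not the case that G is a knave" needs to be False, which holds.
B (knave): "E is a knave" — False. ✓
As a knight, C's statement "E or F is a knight" should be True; it is.
D is a knight; "at least one of the following is true: C is a knight; A is a knave" is True, as required.
As a knight, E's statement "at least one of the following is true: F is a knave; A is a knave" should be True; it is.
As a knave, F's statement "C is the same type as A" should be False; it is.
Since G is a knave, "A is a knight, and C is a knave" needs to be False, which holds.

A is a knave, B is a knave, C is a knight, D is a knight, E is a knight, F is a knave, and G is a knave.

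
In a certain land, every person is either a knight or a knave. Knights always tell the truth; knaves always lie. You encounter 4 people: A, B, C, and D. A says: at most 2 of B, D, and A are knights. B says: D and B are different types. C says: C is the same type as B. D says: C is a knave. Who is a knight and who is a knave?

As a knight, A's statement "at most 2 of B, D, and A are knights" should be true; it is.
B is a knight, so "D and B are different types" must be true — and it is.
C (knight): "C is the same type as B" — true. ✓
D is a knave, so "C is a knave" must be False — and it is.

A is a knight, B is a knight, C is a knight, and D is a knave.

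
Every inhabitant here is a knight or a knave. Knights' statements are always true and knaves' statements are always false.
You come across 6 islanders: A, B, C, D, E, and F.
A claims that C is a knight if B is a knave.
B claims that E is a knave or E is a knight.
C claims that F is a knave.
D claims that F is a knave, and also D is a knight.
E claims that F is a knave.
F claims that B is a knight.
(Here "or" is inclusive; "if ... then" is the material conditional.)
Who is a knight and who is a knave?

A is a knight, B is a knight, C is a knave, D is a knave, E is a knave, and F is a knight.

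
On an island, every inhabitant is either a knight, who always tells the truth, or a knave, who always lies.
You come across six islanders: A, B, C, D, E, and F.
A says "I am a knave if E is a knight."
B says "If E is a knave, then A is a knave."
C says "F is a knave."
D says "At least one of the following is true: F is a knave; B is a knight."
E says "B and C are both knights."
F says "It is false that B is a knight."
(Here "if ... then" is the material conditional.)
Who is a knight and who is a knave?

A is a knight, B is a knave, C is a knave, D is a knave, E is a knave, and F is a knight.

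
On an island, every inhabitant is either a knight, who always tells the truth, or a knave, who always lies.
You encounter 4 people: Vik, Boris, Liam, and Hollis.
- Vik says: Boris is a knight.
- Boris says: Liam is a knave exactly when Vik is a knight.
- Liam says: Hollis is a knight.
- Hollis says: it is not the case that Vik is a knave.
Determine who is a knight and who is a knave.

Vik is a knave, Boris is a knave, Liam is a knave, and Hollis is a knave.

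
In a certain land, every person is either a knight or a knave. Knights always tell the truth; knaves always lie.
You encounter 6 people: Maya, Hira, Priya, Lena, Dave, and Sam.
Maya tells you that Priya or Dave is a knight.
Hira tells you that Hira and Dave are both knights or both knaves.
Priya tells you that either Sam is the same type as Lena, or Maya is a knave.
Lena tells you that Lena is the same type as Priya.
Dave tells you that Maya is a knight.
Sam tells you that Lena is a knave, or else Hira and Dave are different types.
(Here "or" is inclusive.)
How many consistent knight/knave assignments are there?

1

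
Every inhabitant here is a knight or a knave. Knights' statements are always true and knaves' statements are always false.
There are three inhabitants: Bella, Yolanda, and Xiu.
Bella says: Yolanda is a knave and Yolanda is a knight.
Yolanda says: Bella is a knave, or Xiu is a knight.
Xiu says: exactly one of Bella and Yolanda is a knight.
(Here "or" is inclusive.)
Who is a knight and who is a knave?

Bella is a knave, Yolanda is a knight, and Xiu is a knight.

Bella is a knave; "Yolanda is a knave and Yolanda is a knight" is false, as required.
Yolanda (knight): "Bella is a knave, or Xiu is a knight" — true. ✓
Xiu is a knight, so "exactly one of Bella and Yolanda is a knight" must be true — and it is.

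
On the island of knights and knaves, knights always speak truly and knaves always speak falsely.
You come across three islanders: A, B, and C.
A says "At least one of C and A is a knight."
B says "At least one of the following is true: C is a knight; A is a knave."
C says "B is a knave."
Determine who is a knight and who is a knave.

Knights: B. Knaves: A and C.

A is a knave; "at least one of C and A is a knight" is false, as required.
B is a knight, so "at least one of the following is true: C is a knight; A is a knave" must be True — and it is.
C (knave): "B is a knave" — false. ✓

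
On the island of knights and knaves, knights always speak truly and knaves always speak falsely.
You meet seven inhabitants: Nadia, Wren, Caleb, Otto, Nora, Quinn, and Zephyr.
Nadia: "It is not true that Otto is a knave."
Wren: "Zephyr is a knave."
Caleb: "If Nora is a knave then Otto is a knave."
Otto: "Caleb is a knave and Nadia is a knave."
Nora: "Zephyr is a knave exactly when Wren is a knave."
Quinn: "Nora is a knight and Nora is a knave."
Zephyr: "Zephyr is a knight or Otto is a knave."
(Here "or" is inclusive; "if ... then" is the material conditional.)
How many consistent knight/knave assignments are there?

Consistent assignments:
  Nadia=knave, Wren=knave, Caleb=knight, Otto=knave, Nora=knave, Quinn=knave, Zephyr=knight

1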